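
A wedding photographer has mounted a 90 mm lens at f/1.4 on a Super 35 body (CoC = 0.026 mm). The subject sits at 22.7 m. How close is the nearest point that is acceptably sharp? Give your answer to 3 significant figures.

Hyperfocal distance H = f²/(N·c) + f = 90²/(1.4 × 0.026) + 90 = 8100/0.0364 + 90 ≈ 222617.5 mm ≈ 222.6 m.
Near limit Dn = s·(H − f)/(H + s − 2f) = 22700 × (222617.5 − 90) / (222617.5 + 22700 − 2 × 90) = 22700 × 222527.5 / 245137.5 ≈ 20606 mm ≈ 20.6 m.

20.6 m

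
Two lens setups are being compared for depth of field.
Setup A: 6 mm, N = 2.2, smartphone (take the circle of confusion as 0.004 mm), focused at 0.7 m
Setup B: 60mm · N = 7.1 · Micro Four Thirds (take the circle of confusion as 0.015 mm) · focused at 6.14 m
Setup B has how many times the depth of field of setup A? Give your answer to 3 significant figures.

Setup A: H = 6²/(2.2×0.004) + 6 ≈ 4096.9 mm; DoF = Df − Dn = 843.01 − 598.47 ≈ 244.54 mm.
Setup B: H = 60²/(7.1×0.015) + 60 ≈ 33862.8 mm; DoF = Df − Dn = 7486.6 − 5204.0 ≈ 2282.6 mm.
Ratio = 2282.6 / 244.54 ≈ 9.33.

9.33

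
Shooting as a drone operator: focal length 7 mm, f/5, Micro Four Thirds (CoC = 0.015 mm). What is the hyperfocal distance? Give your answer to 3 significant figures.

Hyperfocal distance H = f²/(N·c) + f = 7²/(5 × 0.015) + 7 = 49/0.075 + 7 ≈ 660.3 mm ≈ 0.660 m.

0.660 m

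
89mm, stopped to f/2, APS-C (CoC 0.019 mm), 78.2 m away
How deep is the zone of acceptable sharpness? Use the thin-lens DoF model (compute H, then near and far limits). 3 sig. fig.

68.2 m

Hyperfocal distance H = f²/(N·c) + f = 89²/(2 × 0.019) + 89 = 7921/0.038 + 89 ≈ 208536.4 mm ≈ 208.5 m.
Near limit Dn = s·(H − f)/(H + s − 2f) = 78200 × (208536.4 − 89) / (208536.4 + 78200 − 2 × 89) = 78200 × 208447.4 / 286558.4 ≈ 56884 mm.
Far limit Df = s·(H − f)/(H − s) = 78200 × (208536.4 − 89) / (208536.4 − 78200) = 78200 × 208447.4 / 130336.4 ≈ 125066 mm.
Depth of field = Df − Dn = 125066 − 56884 ≈ 68182 mm ≈ 68.2 m.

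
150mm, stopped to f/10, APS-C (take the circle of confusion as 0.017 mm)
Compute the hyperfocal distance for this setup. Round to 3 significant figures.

Hyperfocal distance H = f²/(N·c) + f = 150²/(10 × 0.017) + 150 = 22500/0.17 + 150 ≈ 132502.9 mm ≈ 133 m.

133 m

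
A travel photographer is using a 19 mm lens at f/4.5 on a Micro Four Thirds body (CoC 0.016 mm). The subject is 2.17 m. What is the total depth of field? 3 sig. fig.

2.28 m

Hyperfocal distance H = f²/(N·c) + f = 19²/(4.5 × 0.016) + 19 = 361/0.072 + 19 ≈ 5032.9 mm ≈ 5.033 m.
Near limit Dn = s·(H − f)/(H + s − 2f) = 2170 × (5032.9 − 19) / (5032.9 + 2170 − 2 × 19) = 2170 × 5013.9 / 7164.9 ≈ 1518.5 mm.
Far limit Df = s·(H − f)/(H − s) = 2170 × (5032.9 − 19) / (5032.9 − 2170) = 2170 × 5013.9 / 2862.9 ≈ 3800.4 mm.
Depth of field = Df − Dn = 3800.4 − 1518.5 ≈ 2281.9 mm ≈ 2.28 m.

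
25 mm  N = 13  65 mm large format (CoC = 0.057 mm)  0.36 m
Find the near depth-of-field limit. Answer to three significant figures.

258 mm

Hyperfocal distance H = f²/(N·c) + f = 25²/(13 × 0.057) + 25 = 625/0.741 + 25 ≈ 868.5 mm ≈ 0.868 m.
Near limit Dn = s·(H − f)/(H + s − 2f) = 360 × (868.5 − 25) / (868.5 + 360 − 2 × 25) = 360 × 843.5 / 1178.5 ≈ 257.66 mm.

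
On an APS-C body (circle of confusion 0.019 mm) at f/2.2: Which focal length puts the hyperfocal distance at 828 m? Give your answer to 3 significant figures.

From H = f²/(N·c) + f, with f ≪ H: f ≈ √(H·N·c) = √(828000 × 2.2 × 0.019) = √34610 ≈ 186.0 mm.
The +f correction barely moves this — solving exactly, f² + N·c·f − N·c·H = 0 ⇒ f = (−N·c + √((N·c)² + 4·N·c·H))/2 = (−0.0418 + √138442)/2 ≈ 186.02 mm, so f ≈ 186 mm.

186 mm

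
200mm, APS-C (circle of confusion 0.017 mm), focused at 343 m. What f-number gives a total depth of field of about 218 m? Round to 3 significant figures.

f/2.00

Write h = H − f = f²/(N·c). The thin-lens limits are Dn = s·h/(h + (s−f)) and Df = s·h/(h − (s−f)), so DoF = Df − Dn = 2·s·(s−f)·h / (h² − (s−f)²).
That is a quadratic in h: DoF·h² − 2·s·(s−f)·h − DoF·(s−f)² = 0 ⇒ h = (s−f)·(s + √(s² + DoF²)) / DoF = 342800 × (343000 + √(343000² + 218000²)) / 218000 = 342800 × (343000 + 406415) / 218000 ≈ 1178438 mm.
Then N = f²/(c·h) = 200² / (0.017 × 1178438) = 40000 / 20033 ≈ 2.00.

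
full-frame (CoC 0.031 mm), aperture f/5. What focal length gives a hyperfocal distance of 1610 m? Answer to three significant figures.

From H = f²/(N·c) + f, with f ≪ H: f ≈ √(H·N·c) = √(1610000 × 5 × 0.031) = √249550 ≈ 499.5 mm.
Exact: f² + N·c·f − N·c·H = 0 ⇒ f = (−N·c + √((N·c)² + 4·N·c·H))/2 = (−0.155 + √998200)/2 ≈ 499.47 mm ≈ 499 mm.

499 mm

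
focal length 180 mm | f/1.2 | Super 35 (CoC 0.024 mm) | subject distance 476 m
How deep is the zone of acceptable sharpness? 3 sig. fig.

Hyperfocal distance H = f²/(N·c) + f = 180²/(1.2 × 0.024) + 180 = 32400/0.0288 + 180 ≈ 1125180.0 mm ≈ 1125 m.
Near limit Dn = s·(H − f)/(H + s − 2f) = 476000 × (1125180.0 − 180) / (1125180.0 + 476000 − 2 × 180) = 476000 × 1125000.0 / 1600820.0 ≈ 334516 mm.
Far limit Df = s·(H − f)/(H − s) = 476000 × (1125180.0 − 180) / (1125180.0 − 476000) = 476000 × 1125000.0 / 649180.0 ≈ 824887 mm.
Depth of field = Df − Dn = 824887 − 334516 ≈ 490371 mm ≈ 490 m.

490 m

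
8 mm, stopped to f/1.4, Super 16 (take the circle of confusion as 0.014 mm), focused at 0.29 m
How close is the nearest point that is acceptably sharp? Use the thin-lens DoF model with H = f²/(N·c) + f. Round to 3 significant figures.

Hyperfocal distance H = f²/(N·c) + f = 8²/(1.4 × 0.014) + 8 = 64/0.0196 + 8 ≈ 3273.3 mm ≈ 3.273 m.
Near limit Dn = s·(H − f)/(H + s − 2f) = 290 × (3273.3 − 8) / (3273.3 + 290 − 2 × 8) = 290 × 3265.3 / 3547.3 ≈ 266.95 mm.

267 mm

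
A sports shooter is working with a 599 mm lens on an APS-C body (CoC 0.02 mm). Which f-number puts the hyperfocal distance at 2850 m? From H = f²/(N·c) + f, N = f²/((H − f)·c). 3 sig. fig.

f/6.30

Rearrange H = f²/(N·c) + f for N: N = f² / ((H − f)·c).
N = 599² / ((2850000 − 599) × 0.02) = 358801 / 56988 ≈ 6.30.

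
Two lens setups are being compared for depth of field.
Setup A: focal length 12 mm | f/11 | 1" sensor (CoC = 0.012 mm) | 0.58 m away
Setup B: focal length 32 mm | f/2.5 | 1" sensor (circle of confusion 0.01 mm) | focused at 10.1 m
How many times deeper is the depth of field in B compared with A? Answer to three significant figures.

6.38

Setup A: H = 12²/(11×0.012) + 12 ≈ 1102.9 mm; DoF = Df − Dn = 1210.01 − 381.41 ≈ 828.60 mm.
Setup B: H = 32²/(2.5×0.01) + 32 ≈ 40992.0 mm; DoF = Df − Dn = 13391.7 − 8107.2 ≈ 5284.5 mm.
Ratio = 5284.5 / 828.60 ≈ 6.38.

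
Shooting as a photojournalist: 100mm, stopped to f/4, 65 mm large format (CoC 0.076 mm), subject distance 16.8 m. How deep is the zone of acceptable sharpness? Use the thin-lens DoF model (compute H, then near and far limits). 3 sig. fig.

Hyperfocal distance H = f²/(N·c) + f = 100²/(4 × 0.076) + 100 = 10000/0.304 + 100 ≈ 32994.7 mm ≈ 32.99 m.
Near limit Dn = s·(H − f)/(H + s − 2f) = 16800 × (32994.7 − 100) / (32994.7 + 16800 − 2 × 100) = 16800 × 32894.7 / 49594.7 ≈ 11143 mm.
Far limit Df = s·(H − f)/(H − s) = 16800 × (32994.7 − 100) / (32994.7 − 16800) = 16800 × 32894.7 / 16194.7 ≈ 34124 mm.
Depth of field = Df − Dn = 34124 − 11143 ≈ 22981 mm ≈ 23.0 m.

23.0 m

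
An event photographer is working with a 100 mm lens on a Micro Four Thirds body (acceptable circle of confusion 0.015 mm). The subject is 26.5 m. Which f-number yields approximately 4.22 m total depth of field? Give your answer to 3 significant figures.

Write h = H − f = f²/(N·c). The thin-lens limits are Dn = s·h/(h + (s−f)) and Df = s·h/(h − (s−f)), so DoF = Df − Dn = 2·s·(s−f)·h / (h² − (s−f)²).
That is a quadratic in h: DoF·h² − 2·s·(s−f)·h − DoF·(s−f)² = 0 ⇒ h = (s−f)·(s + √(s² + DoF²)) / DoF = 26400 × (26500 + √(26500² + 4220²)) / 4220 = 26400 × (26500 + 26833.9) / 4220 ≈ 333653 mm.
Then N = f²/(c·h) = 100² / (0.015 × 333653) = 10000 / 5004.8 ≈ 2.00.

f/2.00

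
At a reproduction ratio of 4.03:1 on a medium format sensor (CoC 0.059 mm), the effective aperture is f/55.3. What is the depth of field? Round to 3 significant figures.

0.402 mm

At magnification m, DoF ≈ 2·N_eff·c/m² = 2 × 55.3 × 0.059 / 4.03² = 6.525 / 16.24 ≈ 0.402 mm.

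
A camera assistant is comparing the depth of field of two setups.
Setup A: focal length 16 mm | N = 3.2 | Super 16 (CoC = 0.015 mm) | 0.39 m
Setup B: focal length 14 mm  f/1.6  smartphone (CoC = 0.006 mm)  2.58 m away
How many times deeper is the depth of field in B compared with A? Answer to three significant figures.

Setup A: H = 16²/(3.2×0.015) + 16 ≈ 5349.3 mm; DoF = Df − Dn = 419.411 − 364.443 ≈ 54.968 mm.
Setup B: H = 14²/(1.6×0.006) + 14 ≈ 20430.7 mm; DoF = Df − Dn = 2950.87 − 2291.94 ≈ 658.93 mm.
Ratio = 658.93 / 54.968 ≈ 12.0.

12.0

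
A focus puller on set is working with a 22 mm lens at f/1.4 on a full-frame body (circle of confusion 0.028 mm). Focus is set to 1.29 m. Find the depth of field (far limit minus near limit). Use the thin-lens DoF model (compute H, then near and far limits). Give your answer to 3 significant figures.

268 mm

Hyperfocal distance H = f²/(N·c) + f = 22²/(1.4 × 0.028) + 22 = 484/0.0392 + 22 ≈ 12368.9 mm ≈ 12.37 m.
Near limit Dn = s·(H − f)/(H + s − 2f) = 1290 × (12368.9 − 22) / (12368.9 + 1290 − 2 × 22) = 1290 × 12346.9 / 13614.9 ≈ 1169.86 mm.
Far limit Df = s·(H − f)/(H − s) = 1290 × (12368.9 − 22) / (12368.9 − 1290) = 1290 × 12346.9 / 11078.9 ≈ 1437.64 mm.
Depth of field = Df − Dn = 1437.64 − 1169.86 ≈ 267.78 mm.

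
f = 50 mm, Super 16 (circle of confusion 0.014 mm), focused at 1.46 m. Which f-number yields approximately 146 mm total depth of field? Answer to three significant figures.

Write h = H − f = f²/(N·c). The thin-lens limits are Dn = s·h/(h + (s−f)) and Df = s·h/(h − (s−f)), so DoF = Df − Dn = 2·s·(s−f)·h / (h² − (s−f)²).
That is a quadratic in h: DoF·h² − 2·s·(s−f)·h − DoF·(s−f)² = 0 ⇒ h = (s−f)·(s + √(s² + DoF²)) / DoF = 1410 × (1460 + √(1460² + 146²)) / 146 = 1410 × (1460 + 1467.28) / 146 ≈ 28270 mm.
Then N = f²/(c·h) = 50² / (0.014 × 28270) = 2500 / 395.78 ≈ 6.32.

f/6.32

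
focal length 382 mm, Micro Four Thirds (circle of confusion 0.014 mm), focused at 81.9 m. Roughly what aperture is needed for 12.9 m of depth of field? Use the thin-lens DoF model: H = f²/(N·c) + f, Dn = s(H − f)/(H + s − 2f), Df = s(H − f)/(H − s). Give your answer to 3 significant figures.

f/10

Write h = H − f = f²/(N·c). The thin-lens limits are Dn = s·h/(h + (s−f)) and Df = s·h/(h − (s−f)), so DoF = Df − Dn = 2·s·(s−f)·h / (h² − (s−f)²).
That is a quadratic in h: DoF·h² − 2·s·(s−f)·h − DoF·(s−f)² = 0 ⇒ h = (s−f)·(s + √(s² + DoF²)) / DoF = 81518 × (81900 + √(81900² + 12900²)) / 12900 = 81518 × (81900 + 82909.7) / 12900 ≈ 1041470 mm.
Then N = f²/(c·h) = 382² / (0.014 × 1041470) = 145924 / 14581 ≈ 10.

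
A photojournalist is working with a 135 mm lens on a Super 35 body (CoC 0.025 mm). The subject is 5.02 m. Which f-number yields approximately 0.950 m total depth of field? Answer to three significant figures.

f/14

Write h = H − f = f²/(N·c). The thin-lens limits are Dn = s·h/(h + (s−f)) and Df = s·h/(h − (s−f)), so DoF = Df − Dn = 2·s·(s−f)·h / (h² − (s−f)²).
That is a quadratic in h: DoF·h² − 2·s·(s−f)·h − DoF·(s−f)² = 0 ⇒ h = (s−f)·(s + √(s² + DoF²)) / DoF = 4885 × (5020 + √(5020² + 950²)) / 950 = 4885 × (5020 + 5109.10) / 950 ≈ 52085 mm.
Then N = f²/(c·h) = 135² / (0.025 × 52085) = 18225 / 1302.1 ≈ 14.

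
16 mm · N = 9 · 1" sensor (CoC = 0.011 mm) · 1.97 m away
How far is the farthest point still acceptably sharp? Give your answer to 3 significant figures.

8.06 m

Hyperfocal distance H = f²/(N·c) + f = 16²/(9 × 0.011) + 16 = 256/0.099 + 16 ≈ 2601.9 mm ≈ 2.602 m.
Far limit Df = s·(H − f)/(H − s) = 1970 × (2601.9 − 16) / (2601.9 − 1970) = 1970 × 2585.9 / 631.9 ≈ 8062.2 mm ≈ 8.06 m.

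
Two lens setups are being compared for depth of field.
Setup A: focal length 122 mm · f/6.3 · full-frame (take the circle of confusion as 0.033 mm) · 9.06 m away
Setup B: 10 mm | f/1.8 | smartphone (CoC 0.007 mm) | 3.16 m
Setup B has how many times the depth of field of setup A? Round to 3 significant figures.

Setup A: H = 122²/(6.3×0.033) + 122 ≈ 71714.1 mm; DoF = Df − Dn = 10352.5 − 8054.4 ≈ 2298.1 mm.
Setup B: H = 10²/(1.8×0.007) + 10 ≈ 7946.5 mm; DoF = Df − Dn = 5239.6 − 2262.2 ≈ 2977.4 mm.
Ratio = 2977.4 / 2298.1 ≈ 1.30.

1.30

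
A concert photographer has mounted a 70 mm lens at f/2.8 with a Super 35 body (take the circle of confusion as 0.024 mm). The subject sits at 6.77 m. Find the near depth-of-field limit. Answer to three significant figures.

Hyperfocal distance H = f²/(N·c) + f = 70²/(2.8 × 0.024) + 70 = 4900/0.0672 + 70 ≈ 72986.7 mm ≈ 72.99 m.
Near limit Dn = s·(H − f)/(H + s − 2f) = 6770 × (72986.7 − 70) / (72986.7 + 6770 − 2 × 70) = 6770 × 72916.7 / 79616.7 ≈ 6200.3 mm ≈ 6.20 m.

6.20 m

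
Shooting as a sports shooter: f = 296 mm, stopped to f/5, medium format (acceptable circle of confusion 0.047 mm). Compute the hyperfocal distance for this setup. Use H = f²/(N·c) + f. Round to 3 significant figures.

Hyperfocal distance H = f²/(N·c) + f = 296²/(5 × 0.047) + 296 = 87616/0.235 + 296 ≈ 373130.0 mm ≈ 373 m.

373 m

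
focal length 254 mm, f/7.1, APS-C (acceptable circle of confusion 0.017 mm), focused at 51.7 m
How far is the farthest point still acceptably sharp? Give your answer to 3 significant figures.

Hyperfocal distance H = f²/(N·c) + f = 254²/(7.1 × 0.017) + 254 = 64516/0.1207 + 254 ≈ 534769.3 mm ≈ 534.8 m.
Far limit Df = s·(H − f)/(H − s) = 51700 × (534769.3 − 254) / (534769.3 − 51700) = 51700 × 534515.3 / 483069.3 ≈ 57206 mm ≈ 57.2 m.

57.2 m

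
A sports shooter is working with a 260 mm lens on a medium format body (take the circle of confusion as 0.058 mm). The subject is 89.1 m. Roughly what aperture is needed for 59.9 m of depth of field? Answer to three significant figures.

Write h = H − f = f²/(N·c). The thin-lens limits are Dn = s·h/(h + (s−f)) and Df = s·h/(h − (s−f)), so DoF = Df − Dn = 2·s·(s−f)·h / (h² − (s−f)²).
That is a quadratic in h: DoF·h² − 2·s·(s−f)·h − DoF·(s−f)² = 0 ⇒ h = (s−f)·(s + √(s² + DoF²)) / DoF = 88840 × (89100 + √(89100² + 59900²)) / 59900 = 88840 × (89100 + 107363) / 59900 ≈ 291382 mm.
Then N = f²/(c·h) = 260² / (0.058 × 291382) = 67600 / 16900 ≈ 4.

f/4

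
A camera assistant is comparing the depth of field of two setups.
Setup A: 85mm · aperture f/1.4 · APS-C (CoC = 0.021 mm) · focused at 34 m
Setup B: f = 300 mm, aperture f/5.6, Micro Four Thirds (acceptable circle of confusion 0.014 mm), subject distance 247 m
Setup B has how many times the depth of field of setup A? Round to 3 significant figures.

11.6

Setup A: H = 85²/(1.4×0.021) + 85 ≈ 245833.3 mm; DoF = Df − Dn = 39443.5 − 29876.8 ≈ 9566.7 mm.
Setup B: H = 300²/(5.6×0.014) + 300 ≈ 1148259.2 mm; DoF = Df − Dn = 314611 − 203308 ≈ 111303 mm.
Ratio = 111303 / 9566.7 ≈ 11.6.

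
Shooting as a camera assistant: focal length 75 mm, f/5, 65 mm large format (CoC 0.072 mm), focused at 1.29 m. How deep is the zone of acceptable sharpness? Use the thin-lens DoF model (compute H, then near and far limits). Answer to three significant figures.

Hyperfocal distance H = f²/(N·c) + f = 75²/(5 × 0.072) + 75 = 5625/0.36 + 75 ≈ 15700.0 mm ≈ 15.70 m.
Near limit Dn = s·(H − f)/(H + s − 2f) = 1290 × (15700.0 − 75) / (15700.0 + 1290 − 2 × 75) = 1290 × 15625.0 / 16840.0 ≈ 1196.93 mm.
Far limit Df = s·(H − f)/(H − s) = 1290 × (15700.0 − 75) / (15700.0 − 1290) = 1290 × 15625.0 / 14410.0 ≈ 1398.77 mm.
Depth of field = Df − Dn = 1398.77 − 1196.93 ≈ 201.84 mm.

202 mm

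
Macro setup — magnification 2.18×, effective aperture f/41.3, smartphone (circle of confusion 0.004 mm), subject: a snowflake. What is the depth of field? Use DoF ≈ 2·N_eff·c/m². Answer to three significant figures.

0.0695 mm

At magnification m, DoF ≈ 2·N_eff·c/m² = 2 × 41.3 × 0.004 / 2.18² = 0.3304 / 4.752 ≈ 0.0695 mm.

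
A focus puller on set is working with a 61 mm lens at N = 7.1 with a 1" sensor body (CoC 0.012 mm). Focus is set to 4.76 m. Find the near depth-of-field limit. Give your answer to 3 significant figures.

4.30 m

Hyperfocal distance H = f²/(N·c) + f = 61²/(7.1 × 0.012) + 61 = 3721/0.0852 + 61 ≈ 43734.7 mm ≈ 43.73 m.
Near limit Dn = s·(H − f)/(H + s − 2f) = 4760 × (43734.7 − 61) / (43734.7 + 4760 − 2 × 61) = 4760 × 43673.7 / 48372.7 ≈ 4297.6 mm ≈ 4.30 m.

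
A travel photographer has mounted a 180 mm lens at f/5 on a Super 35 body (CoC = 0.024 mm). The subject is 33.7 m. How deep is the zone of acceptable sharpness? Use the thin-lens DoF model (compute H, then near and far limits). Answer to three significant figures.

8.50 m

Hyperfocal distance H = f²/(N·c) + f = 180²/(5 × 0.024) + 180 = 32400/0.12 + 180 ≈ 270180.0 mm ≈ 270.2 m.
Near limit Dn = s·(H − f)/(H + s − 2f) = 33700 × (270180.0 − 180) / (270180.0 + 33700 − 2 × 180) = 33700 × 270000.0 / 303520.0 ≈ 29978.3 mm.
Far limit Df = s·(H − f)/(H − s) = 33700 × (270180.0 − 180) / (270180.0 − 33700) = 33700 × 270000.0 / 236480.0 ≈ 38476.8 mm.
Depth of field = Df − Dn = 38476.8 − 29978.3 ≈ 8498.5 mm ≈ 8.50 m.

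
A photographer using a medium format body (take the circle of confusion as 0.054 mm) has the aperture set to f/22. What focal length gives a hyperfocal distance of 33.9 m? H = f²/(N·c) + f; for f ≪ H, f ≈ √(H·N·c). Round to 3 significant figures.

200 mm

From H = f²/(N·c) + f, with f ≪ H: f ≈ √(H·N·c) = √(33900 × 22 × 0.054) = √40273 ≈ 200.7 mm.
Exact: f² + N·c·f − N·c·H = 0 ⇒ f = (−N·c + √((N·c)² + 4·N·c·H))/2 = (−1.188 + √161094)/2 ≈ 200.09 mm ≈ 200 mm.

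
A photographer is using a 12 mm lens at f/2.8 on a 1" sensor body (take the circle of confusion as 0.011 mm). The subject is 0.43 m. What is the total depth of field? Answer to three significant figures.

Hyperfocal distance H = f²/(N·c) + f = 12²/(2.8 × 0.011) + 12 = 144/0.0308 + 12 ≈ 4687.3 mm ≈ 4.687 m.
Near limit Dn = s·(H − f)/(H + s − 2f) = 430 × (4687.3 − 12) / (4687.3 + 430 − 2 × 12) = 430 × 4675.3 / 5093.3 ≈ 394.711 mm.
Far limit Df = s·(H − f)/(H − s) = 430 × (4687.3 − 12) / (4687.3 − 430) = 430 × 4675.3 / 4257.3 ≈ 472.219 mm.
Depth of field = Df − Dn = 472.219 − 394.711 ≈ 77.508 mm.

77.5 mm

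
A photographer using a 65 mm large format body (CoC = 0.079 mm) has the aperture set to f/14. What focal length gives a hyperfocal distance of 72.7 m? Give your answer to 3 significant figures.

From H = f²/(N·c) + f, with f ≪ H: f ≈ √(H·N·c) = √(72700 × 14 × 0.079) = √80406 ≈ 283.6 mm.
Exact: f² + N·c·f − N·c·H = 0 ⇒ f = (−N·c + √((N·c)² + 4·N·c·H))/2 = (−1.106 + √321626)/2 ≈ 283.01 mm ≈ 283 mm.

283 mm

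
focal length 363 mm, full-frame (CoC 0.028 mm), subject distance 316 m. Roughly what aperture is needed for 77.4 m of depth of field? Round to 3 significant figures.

f/1.80

Write h = H − f = f²/(N·c). The thin-lens limits are Dn = s·h/(h + (s−f)) and Df = s·h/(h − (s−f)), so DoF = Df − Dn = 2·s·(s−f)·h / (h² − (s−f)²).
That is a quadratic in h: DoF·h² − 2·s·(s−f)·h − DoF·(s−f)² = 0 ⇒ h = (s−f)·(s + √(s² + DoF²)) / DoF = 315637 × (316000 + √(316000² + 77400²)) / 77400 = 315637 × (316000 + 325341) / 77400 ≈ 2615387 mm.
Then N = f²/(c·h) = 363² / (0.028 × 2615387) = 131769 / 73231 ≈ 1.80.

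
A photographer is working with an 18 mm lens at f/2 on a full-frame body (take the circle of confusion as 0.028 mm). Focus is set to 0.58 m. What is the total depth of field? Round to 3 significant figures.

Hyperfocal distance H = f²/(N·c) + f = 18²/(2 × 0.028) + 18 = 324/0.056 + 18 ≈ 5803.7 mm ≈ 5.804 m.
Near limit Dn = s·(H − f)/(H + s − 2f) = 580 × (5803.7 − 18) / (5803.7 + 580 − 2 × 18) = 580 × 5785.7 / 6347.7 ≈ 528.65 mm.
Far limit Df = s·(H − f)/(H − s) = 580 × (5803.7 − 18) / (5803.7 − 580) = 580 × 5785.7 / 5223.7 ≈ 642.40 mm.
Depth of field = Df − Dn = 642.40 − 528.65 ≈ 113.75 mm.

114 mm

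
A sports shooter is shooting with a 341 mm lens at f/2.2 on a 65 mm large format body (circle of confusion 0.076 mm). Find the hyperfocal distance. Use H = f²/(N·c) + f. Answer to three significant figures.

Hyperfocal distance H = f²/(N·c) + f = 341²/(2.2 × 0.076) + 341 = 116281/0.1672 + 341 ≈ 695801.5 mm ≈ 696 m.

696 m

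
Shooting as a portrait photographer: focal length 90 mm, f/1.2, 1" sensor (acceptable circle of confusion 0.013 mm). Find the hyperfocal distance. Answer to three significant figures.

Hyperfocal distance H = f²/(N·c) + f = 90²/(1.2 × 0.013) + 90 = 8100/0.0156 + 90 ≈ 519320.8 mm ≈ 519 m.

519 m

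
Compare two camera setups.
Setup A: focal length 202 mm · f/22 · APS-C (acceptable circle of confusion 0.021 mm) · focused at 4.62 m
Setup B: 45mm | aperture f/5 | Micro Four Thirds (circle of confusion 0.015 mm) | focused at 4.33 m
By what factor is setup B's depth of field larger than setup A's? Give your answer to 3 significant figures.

Setup A: H = 202²/(22×0.021) + 202 ≈ 88522.3 mm; DoF = Df − Dn = 4863.27 − 4399.91 ≈ 463.36 mm.
Setup B: H = 45²/(5×0.015) + 45 ≈ 27045.0 mm; DoF = Df − Dn = 5146.8 − 3736.9 ≈ 1409.9 mm.
Ratio = 1409.9 / 463.36 ≈ 3.04.

3.04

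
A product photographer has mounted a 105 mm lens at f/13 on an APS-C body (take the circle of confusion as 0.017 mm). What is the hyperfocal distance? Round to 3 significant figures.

Hyperfocal distance H = f²/(N·c) + f = 105²/(13 × 0.017) + 105 = 11025/0.221 + 105 ≈ 49991.9 mm ≈ 50.0 m.

50.0 m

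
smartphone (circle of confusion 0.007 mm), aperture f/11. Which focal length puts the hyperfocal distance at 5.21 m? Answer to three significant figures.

20.0 mm

From H = f²/(N·c) + f, with f ≪ H: f ≈ √(H·N·c) = √(5210 × 11 × 0.007) = √401.17 ≈ 20.03 mm.
The +f correction barely moves this — solving exactly, f² + N·c·f − N·c·H = 0 ⇒ f = (−N·c + √((N·c)² + 4·N·c·H))/2 = (−0.077 + √1604.7)/2 ≈ 19.991 mm, so f ≈ 20.0 mm.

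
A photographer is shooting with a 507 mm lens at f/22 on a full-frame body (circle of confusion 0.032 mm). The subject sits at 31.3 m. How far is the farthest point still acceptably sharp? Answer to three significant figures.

34.2 m

Hyperfocal distance H = f²/(N·c) + f = 507²/(22 × 0.032) + 507 = 257049/0.704 + 507 ≈ 365633.4 mm ≈ 365.6 m.
Far limit Df = s·(H − f)/(H − s) = 31300 × (365633.4 − 507) / (365633.4 − 31300) = 31300 × 365126.4 / 334333.4 ≈ 34183 mm ≈ 34.2 m.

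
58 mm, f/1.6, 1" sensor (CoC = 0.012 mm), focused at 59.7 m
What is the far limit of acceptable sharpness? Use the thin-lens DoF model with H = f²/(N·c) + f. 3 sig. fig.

90.5 m

Hyperfocal distance H = f²/(N·c) + f = 58²/(1.6 × 0.012) + 58 = 3364/0.0192 + 58 ≈ 175266.3 mm ≈ 175.3 m.
Far limit Df = s·(H − f)/(H − s) = 59700 × (175266.3 − 58) / (175266.3 − 59700) = 59700 × 175208.3 / 115566.3 ≈ 90510 mm ≈ 90.5 m.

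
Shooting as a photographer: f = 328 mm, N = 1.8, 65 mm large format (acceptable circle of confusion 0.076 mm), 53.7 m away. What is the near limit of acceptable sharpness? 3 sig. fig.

50.3 m

Hyperfocal distance H = f²/(N·c) + f = 328²/(1.8 × 0.076) + 328 = 107584/0.1368 + 328 ≈ 786760.7 mm ≈ 786.8 m.
Near limit Dn = s·(H − f)/(H + s − 2f) = 53700 × (786760.7 − 328) / (786760.7 + 53700 − 2 × 328) = 53700 × 786432.7 / 839804.7 ≈ 50287 mm ≈ 50.3 m.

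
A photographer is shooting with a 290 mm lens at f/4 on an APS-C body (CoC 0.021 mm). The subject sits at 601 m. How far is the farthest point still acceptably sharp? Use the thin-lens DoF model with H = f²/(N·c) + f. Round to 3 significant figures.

1500 m

Hyperfocal distance H = f²/(N·c) + f = 290²/(4 × 0.021) + 290 = 84100/0.084 + 290 ≈ 1001480.5 mm ≈ 1001 m.
Far limit Df = s·(H − f)/(H − s) = 601000 × (1001480.5 − 290) / (1001480.5 − 601000) = 601000 × 1001190.5 / 400480.5 ≈ 1502484 mm ≈ 1500 m.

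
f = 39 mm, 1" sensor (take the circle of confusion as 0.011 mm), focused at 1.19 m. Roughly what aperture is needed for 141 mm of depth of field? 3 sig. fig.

Write h = H − f = f²/(N·c). The thin-lens limits are Dn = s·h/(h + (s−f)) and Df = s·h/(h − (s−f)), so DoF = Df − Dn = 2·s·(s−f)·h / (h² − (s−f)²).
That is a quadratic in h: DoF·h² − 2·s·(s−f)·h − DoF·(s−f)² = 0 ⇒ h = (s−f)·(s + √(s² + DoF²)) / DoF = 1151 × (1190 + √(1190² + 141²)) / 141 = 1151 × (1190 + 1198.32) / 141 ≈ 19496 mm.
Then N = f²/(c·h) = 39² / (0.011 × 19496) = 1521 / 214.46 ≈ 7.09.

f/7.09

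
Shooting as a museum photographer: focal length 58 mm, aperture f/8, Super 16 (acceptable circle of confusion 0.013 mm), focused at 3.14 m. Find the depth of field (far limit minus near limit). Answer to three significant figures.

Hyperfocal distance H = f²/(N·c) + f = 58²/(8 × 0.013) + 58 = 3364/0.104 + 58 ≈ 32404.2 mm ≈ 32.40 m.
Near limit Dn = s·(H − f)/(H + s − 2f) = 3140 × (32404.2 − 58) / (32404.2 + 3140 − 2 × 58) = 3140 × 32346.2 / 35428.2 ≈ 2866.84 mm.
Far limit Df = s·(H − f)/(H − s) = 3140 × (32404.2 − 58) / (32404.2 − 3140) = 3140 × 32346.2 / 29264.2 ≈ 3470.69 mm.
Depth of field = Df − Dn = 3470.69 − 2866.84 ≈ 603.85 mm ≈ 0.604 m.

0.604 m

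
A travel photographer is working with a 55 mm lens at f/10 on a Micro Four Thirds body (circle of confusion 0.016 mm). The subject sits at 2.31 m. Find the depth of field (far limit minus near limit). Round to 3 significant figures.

Hyperfocal distance H = f²/(N·c) + f = 55²/(10 × 0.016) + 55 = 3025/0.16 + 55 ≈ 18961.2 mm ≈ 18.96 m.
Near limit Dn = s·(H − f)/(H + s − 2f) = 2310 × (18961.2 − 55) / (18961.2 + 2310 − 2 × 55) = 2310 × 18906.2 / 21161.2 ≈ 2063.84 mm.
Far limit Df = s·(H − f)/(H − s) = 2310 × (18961.2 − 55) / (18961.2 − 2310) = 2310 × 18906.2 / 16651.2 ≈ 2622.83 mm.
Depth of field = Df − Dn = 2622.83 − 2063.84 ≈ 558.99 mm ≈ 0.559 m.

0.559 m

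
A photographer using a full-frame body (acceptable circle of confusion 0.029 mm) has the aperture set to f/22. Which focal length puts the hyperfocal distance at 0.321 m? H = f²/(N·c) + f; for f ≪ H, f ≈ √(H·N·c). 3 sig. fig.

14.0 mm

From H = f²/(N·c) + f, with f ≪ H: f ≈ √(H·N·c) = √(321 × 22 × 0.029) = √204.80 ≈ 14.31 mm.
Exact: f² + N·c·f − N·c·H = 0 ⇒ f = (−N·c + √((N·c)² + 4·N·c·H))/2 = (−0.638 + √819.60)/2 ≈ 13.995 mm ≈ 14.0 mm.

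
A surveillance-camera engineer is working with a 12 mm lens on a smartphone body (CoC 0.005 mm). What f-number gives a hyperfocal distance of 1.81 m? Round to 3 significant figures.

f/16

Rearrange H = f²/(N·c) + f for N: N = f² / ((H − f)·c).
N = 12² / ((1810 − 12) × 0.005) = 144 / 8.990 ≈ 16.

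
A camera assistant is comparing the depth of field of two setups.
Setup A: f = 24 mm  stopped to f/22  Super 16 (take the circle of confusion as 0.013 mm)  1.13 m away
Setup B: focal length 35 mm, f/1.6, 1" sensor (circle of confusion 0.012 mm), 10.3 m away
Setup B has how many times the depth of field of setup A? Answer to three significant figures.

1.91

Setup A: H = 24²/(22×0.013) + 24 ≈ 2038.0 mm; DoF = Df − Dn = 2506.4 − 729.4 ≈ 1777.0 mm.
Setup B: H = 35²/(1.6×0.012) + 35 ≈ 63837.1 mm; DoF = Df − Dn = 12274.9 − 8872.5 ≈ 3402.4 mm.
Ratio = 3402.4 / 1777.0 ≈ 1.91.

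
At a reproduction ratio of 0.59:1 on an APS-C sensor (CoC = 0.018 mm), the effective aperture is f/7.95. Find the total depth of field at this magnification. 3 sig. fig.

0.822 mm

At magnification m, DoF ≈ 2·N_eff·c/m² = 2 × 7.95 × 0.018 / 0.59² = 0.2862 / 0.3481 ≈ 0.822 mm.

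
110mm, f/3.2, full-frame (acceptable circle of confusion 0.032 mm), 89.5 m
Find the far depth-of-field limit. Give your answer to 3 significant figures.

368 m

Hyperfocal distance H = f²/(N·c) + f = 110²/(3.2 × 0.032) + 110 = 12100/0.1024 + 110 ≈ 118274.1 mm ≈ 118.3 m.
Far limit Df = s·(H − f)/(H − s) = 89500 × (118274.1 − 110) / (118274.1 − 89500) = 89500 × 118164.1 / 28774.1 ≈ 367542 mm ≈ 368 m.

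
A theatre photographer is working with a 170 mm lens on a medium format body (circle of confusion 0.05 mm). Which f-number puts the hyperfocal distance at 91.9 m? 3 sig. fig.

Rearrange H = f²/(N·c) + f for N: N = f² / ((H − f)·c).
N = 170² / ((91900 − 170) × 0.05) = 28900 / 4586 ≈ 6.30.

f/6.30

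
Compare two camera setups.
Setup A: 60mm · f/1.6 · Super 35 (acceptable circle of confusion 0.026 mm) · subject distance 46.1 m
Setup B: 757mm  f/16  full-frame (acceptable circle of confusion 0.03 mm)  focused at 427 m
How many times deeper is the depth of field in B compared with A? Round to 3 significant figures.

5.11

Setup A: H = 60²/(1.6×0.026) + 60 ≈ 86598.5 mm; DoF = Df − Dn = 98508 − 30091 ≈ 68417 mm.
Setup B: H = 757²/(16×0.03) + 757 ≈ 1194609.1 mm; DoF = Df − Dn = 664107 − 314657 ≈ 349450 mm.
Ratio = 349450 / 68417 ≈ 5.11.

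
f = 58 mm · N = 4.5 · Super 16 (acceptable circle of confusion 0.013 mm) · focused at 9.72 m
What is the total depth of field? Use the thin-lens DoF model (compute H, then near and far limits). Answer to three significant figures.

3.36 m

Hyperfocal distance H = f²/(N·c) + f = 58²/(4.5 × 0.013) + 58 = 3364/0.0585 + 58 ≈ 57562.3 mm ≈ 57.56 m.
Near limit Dn = s·(H − f)/(H + s − 2f) = 9720 × (57562.3 − 58) / (57562.3 + 9720 − 2 × 58) = 9720 × 57504.3 / 67166.3 ≈ 8321.8 mm.
Far limit Df = s·(H − f)/(H − s) = 9720 × (57562.3 − 58) / (57562.3 − 9720) = 9720 × 57504.3 / 47842.3 ≈ 11683.0 mm.
Depth of field = Df − Dn = 11683.0 − 8321.8 ≈ 3361.2 mm ≈ 3.36 m.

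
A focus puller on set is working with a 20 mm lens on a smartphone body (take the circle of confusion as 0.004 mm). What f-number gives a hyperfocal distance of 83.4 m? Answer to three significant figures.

Rearrange H = f²/(N·c) + f for N: N = f² / ((H − f)·c).
N = 20² / ((83400 − 20) × 0.004) = 400 / 333.5 ≈ 1.20.

f/1.20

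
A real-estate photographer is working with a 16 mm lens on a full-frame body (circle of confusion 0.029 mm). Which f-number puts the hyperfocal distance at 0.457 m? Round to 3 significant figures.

f/20

Rearrange H = f²/(N·c) + f for N: N = f² / ((H − f)·c).
N = 16² / ((457 − 16) × 0.029) = 256 / 12.79 ≈ 20.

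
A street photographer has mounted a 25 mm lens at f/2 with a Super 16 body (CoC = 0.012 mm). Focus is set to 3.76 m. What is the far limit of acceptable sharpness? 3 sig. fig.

Hyperfocal distance H = f²/(N·c) + f = 25²/(2 × 0.012) + 25 = 625/0.024 + 25 ≈ 26066.7 mm ≈ 26.07 m.
Far limit Df = s·(H − f)/(H − s) = 3760 × (26066.7 − 25) / (26066.7 − 3760) = 3760 × 26041.7 / 22306.7 ≈ 4389.6 mm ≈ 4.39 m.

4.39 m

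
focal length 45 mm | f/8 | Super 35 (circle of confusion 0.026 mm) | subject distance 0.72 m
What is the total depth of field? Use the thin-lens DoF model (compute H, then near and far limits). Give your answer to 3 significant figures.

100 mm

Hyperfocal distance H = f²/(N·c) + f = 45²/(8 × 0.026) + 45 = 2025/0.208 + 45 ≈ 9780.6 mm ≈ 9.781 m.
Near limit Dn = s·(H − f)/(H + s − 2f) = 720 × (9780.6 − 45) / (9780.6 + 720 − 2 × 45) = 720 × 9735.6 / 10410.6 ≈ 673.32 mm.
Far limit Df = s·(H − f)/(H − s) = 720 × (9780.6 − 45) / (9780.6 − 720) = 720 × 9735.6 / 9060.6 ≈ 773.64 mm.
Depth of field = Df − Dn = 773.64 − 673.32 ≈ 100.32 mm.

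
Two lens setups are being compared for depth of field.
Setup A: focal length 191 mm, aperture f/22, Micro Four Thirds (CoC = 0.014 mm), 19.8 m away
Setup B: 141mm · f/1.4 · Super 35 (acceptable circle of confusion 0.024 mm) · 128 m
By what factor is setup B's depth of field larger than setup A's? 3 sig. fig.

8.61

Setup A: H = 191²/(22×0.014) + 191 ≈ 118635.8 mm; DoF = Df − Dn = 23728.3 − 16987.6 ≈ 6740.7 mm.
Setup B: H = 141²/(1.4×0.024) + 141 ≈ 591837.4 mm; DoF = Df − Dn = 163284 − 105255 ≈ 58029 mm.
Ratio = 58029 / 6740.7 ≈ 8.61.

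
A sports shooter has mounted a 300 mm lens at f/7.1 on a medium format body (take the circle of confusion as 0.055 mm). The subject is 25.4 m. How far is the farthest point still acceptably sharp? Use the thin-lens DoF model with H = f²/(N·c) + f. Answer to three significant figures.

28.5 m

Hyperfocal distance H = f²/(N·c) + f = 300²/(7.1 × 0.055) + 300 = 90000/0.3905 + 300 ≈ 230773.8 mm ≈ 230.8 m.
Far limit Df = s·(H − f)/(H − s) = 25400 × (230773.8 − 300) / (230773.8 − 25400) = 25400 × 230473.8 / 205373.8 ≈ 28504 mm ≈ 28.5 m.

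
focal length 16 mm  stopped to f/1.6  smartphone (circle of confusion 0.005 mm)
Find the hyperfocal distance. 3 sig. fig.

Hyperfocal distance H = f²/(N·c) + f = 16²/(1.6 × 0.005) + 16 = 256/0.008 + 16 ≈ 32016.0 mm ≈ 32.0 m.

32.0 m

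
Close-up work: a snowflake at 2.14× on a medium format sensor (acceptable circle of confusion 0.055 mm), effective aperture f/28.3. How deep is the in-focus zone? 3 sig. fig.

0.680 mm

At magnification m, DoF ≈ 2·N_eff·c/m² = 2 × 28.3 × 0.055 / 2.14² = 3.113 / 4.58 ≈ 0.68 mm.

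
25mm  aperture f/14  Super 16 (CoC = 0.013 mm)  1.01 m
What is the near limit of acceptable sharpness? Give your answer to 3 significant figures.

0.785 m

Hyperfocal distance H = f²/(N·c) + f = 25²/(14 × 0.013) + 25 = 625/0.182 + 25 ≈ 3459.1 mm ≈ 3.459 m.
Near limit Dn = s·(H − f)/(H + s − 2f) = 1010 × (3459.1 − 25) / (3459.1 + 1010 − 2 × 25) = 1010 × 3434.1 / 4419.1 ≈ 784.87 mm ≈ 0.785 m.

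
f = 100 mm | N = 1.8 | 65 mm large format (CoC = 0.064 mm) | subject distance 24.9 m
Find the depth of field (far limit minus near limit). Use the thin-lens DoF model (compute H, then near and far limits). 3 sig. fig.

15.5 m

Hyperfocal distance H = f²/(N·c) + f = 100²/(1.8 × 0.064) + 100 = 10000/0.1152 + 100 ≈ 86905.6 mm ≈ 86.91 m.
Near limit Dn = s·(H − f)/(H + s − 2f) = 24900 × (86905.6 − 100) / (86905.6 + 24900 − 2 × 100) = 24900 × 86805.6 / 111605.6 ≈ 19367 mm.
Far limit Df = s·(H − f)/(H − s) = 24900 × (86905.6 − 100) / (86905.6 − 24900) = 24900 × 86805.6 / 62005.6 ≈ 34859 mm.
Depth of field = Df − Dn = 34859 − 19367 ≈ 15492 mm ≈ 15.5 m.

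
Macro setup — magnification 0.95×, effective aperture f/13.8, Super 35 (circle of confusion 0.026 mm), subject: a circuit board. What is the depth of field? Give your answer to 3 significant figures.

At magnification m, DoF ≈ 2·N_eff·c/m² = 2 × 13.8 × 0.026 / 0.95² = 0.7176 / 0.9025 ≈ 0.795 mm.

0.795 mm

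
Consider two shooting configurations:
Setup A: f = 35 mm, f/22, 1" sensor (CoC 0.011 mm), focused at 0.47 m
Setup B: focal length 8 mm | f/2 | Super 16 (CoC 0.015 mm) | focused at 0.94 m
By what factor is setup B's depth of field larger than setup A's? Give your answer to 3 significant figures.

Setup A: H = 35²/(22×0.011) + 35 ≈ 5097.0 mm; DoF = Df − Dn = 514.186 − 432.807 ≈ 81.379 mm.
Setup B: H = 8²/(2×0.015) + 8 ≈ 2141.3 mm; DoF = Df − Dn = 1669.3 − 654.2 ≈ 1015.1 mm.
Ratio = 1015.1 / 81.379 ≈ 12.5.

12.5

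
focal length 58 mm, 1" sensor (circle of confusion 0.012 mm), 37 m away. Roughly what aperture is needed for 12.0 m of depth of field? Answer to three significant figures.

f/1.20

Write h = H − f = f²/(N·c). The thin-lens limits are Dn = s·h/(h + (s−f)) and Df = s·h/(h − (s−f)), so DoF = Df − Dn = 2·s·(s−f)·h / (h² − (s−f)²).
That is a quadratic in h: DoF·h² − 2·s·(s−f)·h − DoF·(s−f)² = 0 ⇒ h = (s−f)·(s + √(s² + DoF²)) / DoF = 36942 × (37000 + √(37000² + 12000²)) / 12000 = 36942 × (37000 + 38897.3) / 12000 ≈ 233650 mm.
Then N = f²/(c·h) = 58² / (0.012 × 233650) = 3364 / 2803.8 ≈ 1.20.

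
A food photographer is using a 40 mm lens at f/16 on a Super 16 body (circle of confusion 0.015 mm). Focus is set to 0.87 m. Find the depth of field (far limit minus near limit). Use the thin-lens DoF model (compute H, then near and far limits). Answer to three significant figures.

Hyperfocal distance H = f²/(N·c) + f = 40²/(16 × 0.015) + 40 = 1600/0.24 + 40 ≈ 6706.7 mm ≈ 6.707 m.
Near limit Dn = s·(H − f)/(H + s − 2f) = 870 × (6706.7 − 40) / (6706.7 + 870 − 2 × 40) = 870 × 6666.7 / 7496.7 ≈ 773.68 mm.
Far limit Df = s·(H − f)/(H − s) = 870 × (6706.7 − 40) / (6706.7 − 870) = 870 × 6666.7 / 5836.7 ≈ 993.72 mm.
Depth of field = Df − Dn = 993.72 − 773.68 ≈ 220.04 mm.

220 mm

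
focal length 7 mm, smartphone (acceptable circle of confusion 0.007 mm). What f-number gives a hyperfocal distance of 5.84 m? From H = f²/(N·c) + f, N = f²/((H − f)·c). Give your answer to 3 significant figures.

f/1.20

Rearrange H = f²/(N·c) + f for N: N = f² / ((H − f)·c).
N = 7² / ((5840 − 7) × 0.007) = 49 / 40.83 ≈ 1.20.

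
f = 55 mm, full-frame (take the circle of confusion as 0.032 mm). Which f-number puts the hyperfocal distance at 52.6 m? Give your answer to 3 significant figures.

f/1.80

Rearrange H = f²/(N·c) + f for N: N = f² / ((H − f)·c).
N = 55² / ((52600 − 55) × 0.032) = 3025 / 1681 ≈ 1.80.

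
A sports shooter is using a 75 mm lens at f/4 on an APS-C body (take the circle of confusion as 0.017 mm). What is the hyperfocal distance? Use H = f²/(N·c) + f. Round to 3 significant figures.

Hyperfocal distance H = f²/(N·c) + f = 75²/(4 × 0.017) + 75 = 5625/0.068 + 75 ≈ 82795.6 mm ≈ 82.8 m.

82.8 m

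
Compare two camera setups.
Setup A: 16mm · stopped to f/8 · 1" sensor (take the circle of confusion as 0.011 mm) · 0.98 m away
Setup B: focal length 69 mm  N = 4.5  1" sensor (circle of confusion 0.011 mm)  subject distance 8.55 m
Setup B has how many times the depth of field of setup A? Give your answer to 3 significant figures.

2.08

Setup A: H = 16²/(8×0.011) + 16 ≈ 2925.1 mm; DoF = Df − Dn = 1465.69 − 736.08 ≈ 729.61 mm.
Setup B: H = 69²/(4.5×0.011) + 69 ≈ 96250.8 mm; DoF = Df − Dn = 9376.8 − 7857.2 ≈ 1519.6 mm.
Ratio = 1519.6 / 729.61 ≈ 2.08.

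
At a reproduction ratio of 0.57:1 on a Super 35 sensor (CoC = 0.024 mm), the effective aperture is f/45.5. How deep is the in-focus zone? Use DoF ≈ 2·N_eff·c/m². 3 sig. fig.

6.72 mm

At magnification m, DoF ≈ 2·N_eff·c/m² = 2 × 45.5 × 0.024 / 0.57² = 2.184 / 0.3249 ≈ 6.72 mm.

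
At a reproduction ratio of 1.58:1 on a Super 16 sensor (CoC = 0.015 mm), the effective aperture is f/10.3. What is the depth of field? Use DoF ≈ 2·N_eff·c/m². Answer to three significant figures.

At magnification m, DoF ≈ 2·N_eff·c/m² = 2 × 10.3 × 0.015 / 1.58² = 0.309 / 2.496 ≈ 0.124 mm.

0.124 mm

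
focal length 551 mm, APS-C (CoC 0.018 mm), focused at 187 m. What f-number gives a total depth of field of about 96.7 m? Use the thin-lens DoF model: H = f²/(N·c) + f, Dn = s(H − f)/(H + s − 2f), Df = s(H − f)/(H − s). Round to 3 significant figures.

f/22

Write h = H − f = f²/(N·c). The thin-lens limits are Dn = s·h/(h + (s−f)) and Df = s·h/(h − (s−f)), so DoF = Df − Dn = 2·s·(s−f)·h / (h² − (s−f)²).
That is a quadratic in h: DoF·h² − 2·s·(s−f)·h − DoF·(s−f)² = 0 ⇒ h = (s−f)·(s + √(s² + DoF²)) / DoF = 186449 × (187000 + √(187000² + 96700²)) / 96700 = 186449 × (187000 + 210523) / 96700 ≈ 766471 mm.
Then N = f²/(c·h) = 551² / (0.018 × 766471) = 303601 / 13796 ≈ 22.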